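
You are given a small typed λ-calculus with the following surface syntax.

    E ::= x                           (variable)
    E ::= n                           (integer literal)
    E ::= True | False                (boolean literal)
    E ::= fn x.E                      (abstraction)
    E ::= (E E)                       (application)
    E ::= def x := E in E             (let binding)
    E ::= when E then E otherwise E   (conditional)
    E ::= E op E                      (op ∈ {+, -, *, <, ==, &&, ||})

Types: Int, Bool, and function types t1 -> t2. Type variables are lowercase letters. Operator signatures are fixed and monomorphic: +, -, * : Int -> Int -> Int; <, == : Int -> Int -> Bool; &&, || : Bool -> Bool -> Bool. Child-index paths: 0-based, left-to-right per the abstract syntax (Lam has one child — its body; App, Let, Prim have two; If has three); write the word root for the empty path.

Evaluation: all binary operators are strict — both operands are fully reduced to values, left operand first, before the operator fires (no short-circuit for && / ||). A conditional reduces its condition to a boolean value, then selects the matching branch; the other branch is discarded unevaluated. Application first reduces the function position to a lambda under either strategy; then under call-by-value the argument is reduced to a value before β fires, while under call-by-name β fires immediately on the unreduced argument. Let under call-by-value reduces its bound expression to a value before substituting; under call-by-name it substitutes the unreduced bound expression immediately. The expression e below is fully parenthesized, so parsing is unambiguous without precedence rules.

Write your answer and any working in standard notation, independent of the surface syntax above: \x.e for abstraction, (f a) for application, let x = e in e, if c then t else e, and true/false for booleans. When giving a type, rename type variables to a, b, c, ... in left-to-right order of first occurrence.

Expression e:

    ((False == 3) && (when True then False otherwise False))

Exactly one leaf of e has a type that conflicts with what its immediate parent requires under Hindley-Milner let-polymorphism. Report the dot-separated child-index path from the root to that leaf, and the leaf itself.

Answer: 0.0 : false

Working:
  unify Bool ~ Int
  FAIL: mismatch Bool ~ Int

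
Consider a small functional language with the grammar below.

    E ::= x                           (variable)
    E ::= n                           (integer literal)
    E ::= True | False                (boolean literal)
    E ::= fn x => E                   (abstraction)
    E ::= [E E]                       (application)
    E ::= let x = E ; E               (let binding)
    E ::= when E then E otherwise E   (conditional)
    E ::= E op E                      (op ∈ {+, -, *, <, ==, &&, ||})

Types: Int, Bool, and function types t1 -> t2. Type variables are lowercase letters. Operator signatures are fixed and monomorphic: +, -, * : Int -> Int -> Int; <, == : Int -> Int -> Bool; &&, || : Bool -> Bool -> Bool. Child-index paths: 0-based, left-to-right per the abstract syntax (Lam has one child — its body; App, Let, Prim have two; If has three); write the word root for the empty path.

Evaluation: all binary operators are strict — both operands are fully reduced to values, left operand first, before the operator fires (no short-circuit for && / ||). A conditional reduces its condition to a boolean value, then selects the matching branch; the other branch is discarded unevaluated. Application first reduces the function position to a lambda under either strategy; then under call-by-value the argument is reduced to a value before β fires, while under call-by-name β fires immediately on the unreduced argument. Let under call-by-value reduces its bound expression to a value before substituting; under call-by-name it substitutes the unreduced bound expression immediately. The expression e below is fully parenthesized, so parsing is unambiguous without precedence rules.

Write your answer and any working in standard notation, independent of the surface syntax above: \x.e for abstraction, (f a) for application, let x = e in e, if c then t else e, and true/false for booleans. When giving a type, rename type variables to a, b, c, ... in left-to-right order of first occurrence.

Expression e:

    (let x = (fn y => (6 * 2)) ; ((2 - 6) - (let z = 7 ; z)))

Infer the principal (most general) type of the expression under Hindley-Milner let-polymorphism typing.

Derivation:
  unify Int ~ Int
  unify Int ~ Int
\y._ : a -> Int
let x : forall. a -> Int
  unify Int ~ Int
  unify Int ~ Int
  unify Int ~ Int
let z : Int
z : Int
  unify Int ~ Int

Answer: Int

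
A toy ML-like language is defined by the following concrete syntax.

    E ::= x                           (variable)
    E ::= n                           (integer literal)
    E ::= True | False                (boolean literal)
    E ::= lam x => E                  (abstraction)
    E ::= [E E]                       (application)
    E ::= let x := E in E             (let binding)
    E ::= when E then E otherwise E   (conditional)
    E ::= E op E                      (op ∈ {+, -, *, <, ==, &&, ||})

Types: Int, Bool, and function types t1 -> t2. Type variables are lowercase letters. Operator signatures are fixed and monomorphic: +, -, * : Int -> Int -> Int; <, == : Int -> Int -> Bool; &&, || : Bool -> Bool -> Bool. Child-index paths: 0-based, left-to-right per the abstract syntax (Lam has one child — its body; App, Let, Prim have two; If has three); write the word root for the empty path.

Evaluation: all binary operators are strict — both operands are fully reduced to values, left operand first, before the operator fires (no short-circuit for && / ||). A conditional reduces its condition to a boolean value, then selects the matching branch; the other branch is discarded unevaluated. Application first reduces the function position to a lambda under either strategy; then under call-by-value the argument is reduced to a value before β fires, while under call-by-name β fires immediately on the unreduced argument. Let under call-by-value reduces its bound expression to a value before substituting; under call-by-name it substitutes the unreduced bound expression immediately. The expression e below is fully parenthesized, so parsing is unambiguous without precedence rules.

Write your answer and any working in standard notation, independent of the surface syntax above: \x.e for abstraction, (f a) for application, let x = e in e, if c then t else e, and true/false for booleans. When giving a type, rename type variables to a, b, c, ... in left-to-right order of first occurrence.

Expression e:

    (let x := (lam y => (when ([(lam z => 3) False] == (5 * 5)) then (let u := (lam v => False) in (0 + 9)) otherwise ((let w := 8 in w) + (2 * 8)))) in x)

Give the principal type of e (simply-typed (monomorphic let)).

Answer: a -> Int

Derivation:
\z._ : b -> Int
  unify b -> Int ~ Bool -> c
  unify b ~ Bool
  unify Int ~ c
_ _ : Int
  unify Int ~ Int
  unify Int ~ Int
  unify Int ~ Int
  unify Int ~ Int
  unify Bool ~ Bool
\v._ : d -> Bool
let u : d -> Bool
  unify Int ~ Int
  unify Int ~ Int
let w : Int
w : Int
  unify Int ~ Int
  unify Int ~ Int
  unify Int ~ Int
  unify Int ~ Int
  unify Int ~ Int
\y._ : a -> Int
let x : a -> Int
x : a -> Int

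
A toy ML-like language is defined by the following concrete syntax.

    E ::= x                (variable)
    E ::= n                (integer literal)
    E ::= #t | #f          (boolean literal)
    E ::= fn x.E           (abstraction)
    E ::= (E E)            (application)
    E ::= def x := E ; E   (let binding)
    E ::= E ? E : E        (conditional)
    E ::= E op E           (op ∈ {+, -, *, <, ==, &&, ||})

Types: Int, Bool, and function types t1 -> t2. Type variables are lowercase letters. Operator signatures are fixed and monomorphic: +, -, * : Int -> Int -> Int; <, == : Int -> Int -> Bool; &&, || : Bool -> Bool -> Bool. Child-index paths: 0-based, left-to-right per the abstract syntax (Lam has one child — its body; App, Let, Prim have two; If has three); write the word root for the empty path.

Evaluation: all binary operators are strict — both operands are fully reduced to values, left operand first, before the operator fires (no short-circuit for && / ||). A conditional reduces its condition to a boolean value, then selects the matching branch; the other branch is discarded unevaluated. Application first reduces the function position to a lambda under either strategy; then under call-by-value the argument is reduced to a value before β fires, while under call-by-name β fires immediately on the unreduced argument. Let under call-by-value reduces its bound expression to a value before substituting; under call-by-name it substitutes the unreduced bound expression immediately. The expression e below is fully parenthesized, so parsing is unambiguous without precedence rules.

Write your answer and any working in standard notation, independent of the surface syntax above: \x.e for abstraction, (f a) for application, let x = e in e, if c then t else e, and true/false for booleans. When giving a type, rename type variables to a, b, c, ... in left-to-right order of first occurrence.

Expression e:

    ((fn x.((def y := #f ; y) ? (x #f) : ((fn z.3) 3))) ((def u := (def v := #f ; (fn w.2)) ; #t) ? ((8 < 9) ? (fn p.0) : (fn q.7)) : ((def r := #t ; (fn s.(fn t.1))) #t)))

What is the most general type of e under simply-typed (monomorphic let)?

Answer: Int

Working:
let y : Bool
y : Bool
  unify Bool ~ Bool
x : a
  unify a ~ Bool -> b
_ _ : b
\z._ : c -> Int
  unify c -> Int ~ Int -> d
  unify c ~ Int
  unify Int ~ d
_ _ : Int
  unify b ~ Int
\x._ : (Bool -> Int) -> Int
let v : Bool
\w._ : e -> Int
let u : e -> Int
  unify Bool ~ Bool
  unify Int ~ Int
  unify Int ~ Int
  unify Bool ~ Bool
\p._ : f -> Int
\q._ : g -> Int
  unify f -> Int ~ g -> Int
  unify f ~ g
  unify Int ~ Int
let r : Bool
\t._ : i -> Int
\s._ : h -> i -> Int
  unify h -> i -> Int ~ Bool -> j
  unify h ~ Bool
  unify i -> Int ~ j
_ _ : i -> Int
  unify g -> Int ~ i -> Int
  unify g ~ i
  unify Int ~ Int
  unify (Bool -> Int) -> Int ~ (i -> Int) -> k
  unify Bool -> Int ~ i -> Int
  unify Bool ~ i
  unify Int ~ Int
  unify Int ~ k
_ _ : Int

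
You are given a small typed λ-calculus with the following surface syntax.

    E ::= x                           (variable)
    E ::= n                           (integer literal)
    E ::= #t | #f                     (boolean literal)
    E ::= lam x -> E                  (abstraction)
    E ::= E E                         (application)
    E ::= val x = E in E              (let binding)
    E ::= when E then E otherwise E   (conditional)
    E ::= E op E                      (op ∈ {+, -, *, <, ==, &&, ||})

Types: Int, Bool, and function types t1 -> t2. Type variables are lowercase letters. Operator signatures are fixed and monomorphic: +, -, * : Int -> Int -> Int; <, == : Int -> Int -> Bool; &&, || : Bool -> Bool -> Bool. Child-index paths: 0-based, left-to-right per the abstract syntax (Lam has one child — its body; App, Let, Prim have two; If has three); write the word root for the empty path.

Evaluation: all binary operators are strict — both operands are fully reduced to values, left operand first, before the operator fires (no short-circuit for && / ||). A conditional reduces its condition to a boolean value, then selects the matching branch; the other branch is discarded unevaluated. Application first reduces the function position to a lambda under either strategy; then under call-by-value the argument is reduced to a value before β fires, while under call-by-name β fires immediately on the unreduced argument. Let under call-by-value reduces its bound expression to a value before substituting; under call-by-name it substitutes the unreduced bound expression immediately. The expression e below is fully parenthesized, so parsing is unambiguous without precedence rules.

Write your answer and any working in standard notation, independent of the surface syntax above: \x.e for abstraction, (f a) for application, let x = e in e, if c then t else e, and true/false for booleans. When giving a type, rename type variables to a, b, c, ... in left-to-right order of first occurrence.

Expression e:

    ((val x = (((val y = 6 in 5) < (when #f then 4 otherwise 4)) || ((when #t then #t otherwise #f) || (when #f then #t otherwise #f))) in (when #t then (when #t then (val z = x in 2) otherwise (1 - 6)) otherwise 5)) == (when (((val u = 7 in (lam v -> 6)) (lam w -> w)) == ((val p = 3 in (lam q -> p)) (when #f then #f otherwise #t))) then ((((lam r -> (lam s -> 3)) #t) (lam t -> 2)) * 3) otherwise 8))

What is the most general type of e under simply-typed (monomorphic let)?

Answer: Bool

Trace:
let y : Int
  unify Int ~ Int
  unify Bool ~ Bool
  unify Int ~ Int
  unify Int ~ Int
  unify Bool ~ Bool
  unify Bool ~ Bool
  unify Bool ~ Bool
  unify Bool ~ Bool
  unify Bool ~ Bool
  unify Bool ~ Bool
  unify Bool ~ Bool
  unify Bool ~ Bool
let x : Bool
  unify Bool ~ Bool
  unify Bool ~ Bool
x : Bool
let z : Bool
  unify Int ~ Int
  unify Int ~ Int
  unify Int ~ Int
  unify Int ~ Int
  unify Int ~ Int
let u : Int
\v._ : a -> Int
w : b
\w._ : b -> b
  unify a -> Int ~ (b -> b) -> c
  unify a ~ b -> b
  unify Int ~ c
_ _ : Int
  unify Int ~ Int
let p : Int
p : Int
\q._ : d -> Int
  unify Bool ~ Bool
  unify Bool ~ Bool
  unify d -> Int ~ Bool -> e
  unify d ~ Bool
  unify Int ~ e
_ _ : Int
  unify Int ~ Int
  unify Bool ~ Bool
\s._ : g -> Int
\r._ : f -> g -> Int
  unify f -> g -> Int ~ Bool -> h
  unify f ~ Bool
  unify g -> Int ~ h
_ _ : g -> Int
\t._ : i -> Int
  unify g -> Int ~ (i -> Int) -> j
  unify g ~ i -> Int
  unify Int ~ j
_ _ : Int
  unify Int ~ Int
  unify Int ~ Int
  unify Int ~ Int
  unify Int ~ Int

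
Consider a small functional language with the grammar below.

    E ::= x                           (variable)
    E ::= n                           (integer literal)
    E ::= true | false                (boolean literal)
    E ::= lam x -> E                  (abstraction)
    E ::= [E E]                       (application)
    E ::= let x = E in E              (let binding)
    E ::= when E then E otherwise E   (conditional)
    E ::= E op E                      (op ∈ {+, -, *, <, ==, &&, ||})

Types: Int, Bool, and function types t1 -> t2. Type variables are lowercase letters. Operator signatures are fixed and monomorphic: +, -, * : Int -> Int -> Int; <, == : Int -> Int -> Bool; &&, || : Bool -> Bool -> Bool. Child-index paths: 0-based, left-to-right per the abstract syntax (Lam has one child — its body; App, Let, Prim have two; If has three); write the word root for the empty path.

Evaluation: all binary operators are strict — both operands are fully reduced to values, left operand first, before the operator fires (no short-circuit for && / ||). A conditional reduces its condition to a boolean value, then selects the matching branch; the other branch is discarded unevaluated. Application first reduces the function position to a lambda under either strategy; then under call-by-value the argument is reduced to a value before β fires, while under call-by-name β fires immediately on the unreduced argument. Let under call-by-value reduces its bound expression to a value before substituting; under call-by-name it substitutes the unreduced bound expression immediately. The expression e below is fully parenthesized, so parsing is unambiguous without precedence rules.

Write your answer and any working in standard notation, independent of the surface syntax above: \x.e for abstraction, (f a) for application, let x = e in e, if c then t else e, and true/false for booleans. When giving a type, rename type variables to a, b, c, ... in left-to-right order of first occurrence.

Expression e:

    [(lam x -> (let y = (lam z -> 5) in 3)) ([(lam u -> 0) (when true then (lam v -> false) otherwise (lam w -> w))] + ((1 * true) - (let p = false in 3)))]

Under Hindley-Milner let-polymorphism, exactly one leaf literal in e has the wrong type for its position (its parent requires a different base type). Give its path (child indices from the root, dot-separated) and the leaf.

Answer: 1.1.0.1 : true

Trace:
\z._ : b -> Int
let y : forall. b -> Int
\x._ : a -> Int
\u._ : c -> Int
  unify Bool ~ Bool
\v._ : d -> Bool
w : e
\w._ : e -> e
  unify d -> Bool ~ e -> e
  unify d ~ e
  unify Bool ~ e
  unify c -> Int ~ (Bool -> Bool) -> f
  unify c ~ Bool -> Bool
  unify Int ~ f
_ _ : Int
  unify Int ~ Int
  unify Int ~ Int
  unify Bool ~ Int
  FAIL: mismatch Bool ~ Int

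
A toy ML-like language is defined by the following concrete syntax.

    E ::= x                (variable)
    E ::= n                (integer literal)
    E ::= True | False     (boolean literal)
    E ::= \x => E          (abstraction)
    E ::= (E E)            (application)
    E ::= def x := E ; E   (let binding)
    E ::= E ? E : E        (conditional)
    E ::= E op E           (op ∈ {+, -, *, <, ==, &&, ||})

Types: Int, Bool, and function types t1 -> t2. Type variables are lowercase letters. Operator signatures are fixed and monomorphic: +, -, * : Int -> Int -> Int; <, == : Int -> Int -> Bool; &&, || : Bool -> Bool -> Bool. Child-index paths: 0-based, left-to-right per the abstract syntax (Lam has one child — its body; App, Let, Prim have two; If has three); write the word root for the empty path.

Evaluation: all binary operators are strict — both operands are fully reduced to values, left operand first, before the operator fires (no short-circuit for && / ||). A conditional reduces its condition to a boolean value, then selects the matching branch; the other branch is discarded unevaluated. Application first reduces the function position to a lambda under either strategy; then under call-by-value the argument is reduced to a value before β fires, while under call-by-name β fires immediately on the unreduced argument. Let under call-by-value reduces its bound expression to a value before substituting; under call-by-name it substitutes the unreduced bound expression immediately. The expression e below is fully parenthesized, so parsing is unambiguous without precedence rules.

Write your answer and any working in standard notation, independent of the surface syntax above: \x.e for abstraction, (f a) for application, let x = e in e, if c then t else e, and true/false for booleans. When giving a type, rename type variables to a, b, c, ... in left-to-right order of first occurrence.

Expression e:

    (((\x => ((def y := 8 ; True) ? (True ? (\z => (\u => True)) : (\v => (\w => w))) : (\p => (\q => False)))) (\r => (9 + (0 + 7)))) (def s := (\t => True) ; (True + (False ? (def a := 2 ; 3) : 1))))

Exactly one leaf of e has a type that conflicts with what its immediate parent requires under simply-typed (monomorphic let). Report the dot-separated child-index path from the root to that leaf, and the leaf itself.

Trace:
let y : Int
  unify Bool ~ Bool
  unify Bool ~ Bool
\u._ : c -> Bool
\z._ : b -> c -> Bool
w : e
\w._ : e -> e
\v._ : d -> e -> e
  unify b -> c -> Bool ~ d -> e -> e
  unify b ~ d
  unify c -> Bool ~ e -> e
  unify c ~ e
  unify Bool ~ e
\q._ : g -> Bool
\p._ : f -> g -> Bool
  unify d -> Bool -> Bool ~ f -> g -> Bool
  unify d ~ f
  unify Bool -> Bool ~ g -> Bool
  unify Bool ~ g
  unify Bool ~ Bool
\x._ : a -> f -> Bool -> Bool
  unify Int ~ Int
  unify Int ~ Int
  unify Int ~ Int
  unify Int ~ Int
\r._ : h -> Int
  unify a -> f -> Bool -> Bool ~ (h -> Int) -> i
  unify a ~ h -> Int
  unify f -> Bool -> Bool ~ i
_ _ : f -> Bool -> Bool
\t._ : j -> Bool
let s : j -> Bool
  unify Bool ~ Int
  FAIL: mismatch Bool ~ Int

Answer: 1.1.0 : true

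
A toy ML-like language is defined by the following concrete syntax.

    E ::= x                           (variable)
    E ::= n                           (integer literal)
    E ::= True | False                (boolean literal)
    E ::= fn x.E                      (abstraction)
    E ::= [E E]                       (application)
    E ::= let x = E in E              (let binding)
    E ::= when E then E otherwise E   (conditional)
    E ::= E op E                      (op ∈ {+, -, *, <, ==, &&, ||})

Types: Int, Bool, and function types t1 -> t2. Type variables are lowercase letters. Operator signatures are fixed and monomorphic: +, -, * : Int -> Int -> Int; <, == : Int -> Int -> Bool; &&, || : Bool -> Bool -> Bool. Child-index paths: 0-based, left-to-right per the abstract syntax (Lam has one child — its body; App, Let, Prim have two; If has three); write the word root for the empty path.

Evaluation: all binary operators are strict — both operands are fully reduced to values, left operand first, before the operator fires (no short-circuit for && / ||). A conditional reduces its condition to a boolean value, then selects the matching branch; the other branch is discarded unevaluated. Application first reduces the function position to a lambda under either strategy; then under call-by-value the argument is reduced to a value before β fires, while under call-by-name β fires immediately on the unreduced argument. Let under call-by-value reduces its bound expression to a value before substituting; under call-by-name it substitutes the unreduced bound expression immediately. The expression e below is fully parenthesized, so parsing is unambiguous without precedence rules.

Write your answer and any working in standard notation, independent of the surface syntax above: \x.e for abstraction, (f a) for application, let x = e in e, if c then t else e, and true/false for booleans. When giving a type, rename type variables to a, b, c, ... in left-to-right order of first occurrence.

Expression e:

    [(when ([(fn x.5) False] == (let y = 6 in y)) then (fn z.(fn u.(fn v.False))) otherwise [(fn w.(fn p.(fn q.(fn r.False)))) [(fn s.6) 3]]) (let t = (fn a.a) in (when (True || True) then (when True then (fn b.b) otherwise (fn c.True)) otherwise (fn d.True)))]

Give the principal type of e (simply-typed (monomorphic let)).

Working:
\x._ : a -> Int
  unify a -> Int ~ Bool -> b
  unify a ~ Bool
  unify Int ~ b
_ _ : Int
  unify Int ~ Int
let y : Int
y : Int
  unify Int ~ Int
  unify Bool ~ Bool
\v._ : e -> Bool
\u._ : d -> e -> Bool
\z._ : c -> d -> e -> Bool
\r._ : i -> Bool
\q._ : h -> i -> Bool
\p._ : g -> h -> i -> Bool
\w._ : f -> g -> h -> i -> Bool
\s._ : j -> Int
  unify j -> Int ~ Int -> k
  unify j ~ Int
  unify Int ~ k
_ _ : Int
  unify f -> g -> h -> i -> Bool ~ Int -> l
  unify f ~ Int
  unify g -> h -> i -> Bool ~ l
_ _ : g -> h -> i -> Bool
  unify c -> d -> e -> Bool ~ g -> h -> i -> Bool
  unify c ~ g
  unify d -> e -> Bool ~ h -> i -> Bool
  unify d ~ h
  unify e -> Bool ~ i -> Bool
  unify e ~ i
  unify Bool ~ Bool
a : m
\a._ : m -> m
let t : m -> m
  unify Bool ~ Bool
  unify Bool ~ Bool
  unify Bool ~ Bool
  unify Bool ~ Bool
b : n
\b._ : n -> n
\c._ : o -> Bool
  unify n -> n ~ o -> Bool
  unify n ~ o
  unify o ~ Bool
\d._ : p -> Bool
  unify Bool -> Bool ~ p -> Bool
  unify Bool ~ p
  unify Bool ~ Bool
  unify g -> h -> i -> Bool ~ (Bool -> Bool) -> q
  unify g ~ Bool -> Bool
  unify h -> i -> Bool ~ q
_ _ : h -> i -> Bool

Answer: a -> b -> Bool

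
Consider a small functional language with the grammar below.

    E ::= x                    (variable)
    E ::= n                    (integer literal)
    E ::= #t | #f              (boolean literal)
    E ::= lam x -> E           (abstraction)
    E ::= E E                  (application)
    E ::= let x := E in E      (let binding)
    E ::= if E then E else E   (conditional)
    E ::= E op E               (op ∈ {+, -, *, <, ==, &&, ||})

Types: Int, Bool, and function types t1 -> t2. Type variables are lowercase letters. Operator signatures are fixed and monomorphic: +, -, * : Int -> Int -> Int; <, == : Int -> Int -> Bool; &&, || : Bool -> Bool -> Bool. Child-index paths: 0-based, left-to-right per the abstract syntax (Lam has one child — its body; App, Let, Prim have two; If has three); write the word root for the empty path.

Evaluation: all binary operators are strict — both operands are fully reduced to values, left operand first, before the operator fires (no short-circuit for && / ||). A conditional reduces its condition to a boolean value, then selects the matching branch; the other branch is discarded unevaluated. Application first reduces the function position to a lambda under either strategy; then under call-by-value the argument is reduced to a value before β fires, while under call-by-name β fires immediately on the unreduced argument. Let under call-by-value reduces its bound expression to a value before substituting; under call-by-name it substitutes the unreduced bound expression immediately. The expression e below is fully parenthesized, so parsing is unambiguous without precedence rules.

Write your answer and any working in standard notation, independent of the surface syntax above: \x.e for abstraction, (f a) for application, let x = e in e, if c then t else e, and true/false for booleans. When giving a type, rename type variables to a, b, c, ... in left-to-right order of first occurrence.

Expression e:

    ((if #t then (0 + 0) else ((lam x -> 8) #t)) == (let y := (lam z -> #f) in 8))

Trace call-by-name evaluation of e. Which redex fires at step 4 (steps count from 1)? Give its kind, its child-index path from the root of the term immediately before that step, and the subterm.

Derivation:
step 0: ((if true then (0 + 0) else ((\x.8) true)) == (let y = (\z.false) in 8))
step 1: [if@0] ((0 + 0) == (let y = (\z.false) in 8))
step 2: [delta@0] (0 == (let y = (\z.false) in 8))
step 3: [let@1] (0 == 8)
step 4: [delta@root] false

Answer: delta at root : (0 == 8)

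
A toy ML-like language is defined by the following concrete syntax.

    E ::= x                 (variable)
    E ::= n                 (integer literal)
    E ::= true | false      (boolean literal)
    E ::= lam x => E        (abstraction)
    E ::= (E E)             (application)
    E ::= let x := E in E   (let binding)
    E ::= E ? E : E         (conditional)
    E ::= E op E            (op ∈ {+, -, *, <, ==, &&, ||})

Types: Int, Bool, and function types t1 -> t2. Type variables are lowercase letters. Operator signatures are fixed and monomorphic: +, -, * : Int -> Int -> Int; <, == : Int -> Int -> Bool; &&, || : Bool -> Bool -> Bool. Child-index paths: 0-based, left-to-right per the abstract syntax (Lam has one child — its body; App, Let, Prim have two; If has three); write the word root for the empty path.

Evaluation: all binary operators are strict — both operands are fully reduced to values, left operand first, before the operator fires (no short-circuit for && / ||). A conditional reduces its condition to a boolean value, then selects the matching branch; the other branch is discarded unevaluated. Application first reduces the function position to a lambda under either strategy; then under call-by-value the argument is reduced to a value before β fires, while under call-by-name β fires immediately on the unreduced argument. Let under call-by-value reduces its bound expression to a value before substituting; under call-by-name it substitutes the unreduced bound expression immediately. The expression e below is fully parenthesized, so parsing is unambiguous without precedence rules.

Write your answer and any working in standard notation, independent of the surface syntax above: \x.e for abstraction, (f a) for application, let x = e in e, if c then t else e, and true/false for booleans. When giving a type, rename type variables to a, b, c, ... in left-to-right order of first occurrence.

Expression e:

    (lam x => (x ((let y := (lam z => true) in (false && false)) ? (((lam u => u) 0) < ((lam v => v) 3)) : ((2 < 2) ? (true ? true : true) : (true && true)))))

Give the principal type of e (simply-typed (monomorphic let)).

Trace:
x : a
\z._ : b -> Bool
let y : b -> Bool
  unify Bool ~ Bool
  unify Bool ~ Bool
  unify Bool ~ Bool
u : c
\u._ : c -> c
  unify c -> c ~ Int -> d
  unify c ~ Int
  unify Int ~ d
_ _ : Int
  unify Int ~ Int
v : e
\v._ : e -> e
  unify e -> e ~ Int -> f
  unify e ~ Int
  unify Int ~ f
_ _ : Int
  unify Int ~ Int
  unify Int ~ Int
  unify Int ~ Int
  unify Bool ~ Bool
  unify Bool ~ Bool
  unify Bool ~ Bool
  unify Bool ~ Bool
  unify Bool ~ Bool
  unify Bool ~ Bool
  unify Bool ~ Bool
  unify a ~ Bool -> g
_ _ : g
\x._ : (Bool -> g) -> g

Answer: (Bool -> a) -> a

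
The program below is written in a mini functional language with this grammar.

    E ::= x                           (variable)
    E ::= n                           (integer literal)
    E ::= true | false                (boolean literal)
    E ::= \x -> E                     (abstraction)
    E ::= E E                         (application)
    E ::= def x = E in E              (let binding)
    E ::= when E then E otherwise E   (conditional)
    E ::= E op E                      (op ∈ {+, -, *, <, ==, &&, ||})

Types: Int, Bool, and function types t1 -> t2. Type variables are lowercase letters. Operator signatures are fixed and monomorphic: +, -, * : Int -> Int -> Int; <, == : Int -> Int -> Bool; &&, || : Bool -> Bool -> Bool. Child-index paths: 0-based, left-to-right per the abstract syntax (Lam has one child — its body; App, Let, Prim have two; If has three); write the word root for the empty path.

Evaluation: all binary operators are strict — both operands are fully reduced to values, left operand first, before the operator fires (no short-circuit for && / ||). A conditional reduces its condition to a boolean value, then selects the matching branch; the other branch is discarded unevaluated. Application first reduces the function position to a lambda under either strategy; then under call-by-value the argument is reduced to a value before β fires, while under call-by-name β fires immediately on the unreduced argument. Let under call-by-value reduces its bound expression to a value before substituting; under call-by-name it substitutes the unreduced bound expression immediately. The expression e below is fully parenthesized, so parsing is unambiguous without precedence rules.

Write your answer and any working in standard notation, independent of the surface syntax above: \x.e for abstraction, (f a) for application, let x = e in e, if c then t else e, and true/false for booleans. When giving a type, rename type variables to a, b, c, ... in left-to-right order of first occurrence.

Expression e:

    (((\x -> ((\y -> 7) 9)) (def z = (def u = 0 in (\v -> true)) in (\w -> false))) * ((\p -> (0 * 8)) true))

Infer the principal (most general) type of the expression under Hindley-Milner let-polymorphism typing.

Trace:
\y._ : b -> Int
  unify b -> Int ~ Int -> c
  unify b ~ Int
  unify Int ~ c
_ _ : Int
\x._ : a -> Int
let u : Int
\v._ : d -> Bool
let z : forall. d -> Bool
\w._ : e -> Bool
  unify a -> Int ~ (e -> Bool) -> f
  unify a ~ e -> Bool
  unify Int ~ f
_ _ : Int
  unify Int ~ Int
  unify Int ~ Int
  unify Int ~ Int
\p._ : g -> Int
  unify g -> Int ~ Bool -> h
  unify g ~ Bool
  unify Int ~ h
_ _ : Int
  unify Int ~ Int

Answer: Int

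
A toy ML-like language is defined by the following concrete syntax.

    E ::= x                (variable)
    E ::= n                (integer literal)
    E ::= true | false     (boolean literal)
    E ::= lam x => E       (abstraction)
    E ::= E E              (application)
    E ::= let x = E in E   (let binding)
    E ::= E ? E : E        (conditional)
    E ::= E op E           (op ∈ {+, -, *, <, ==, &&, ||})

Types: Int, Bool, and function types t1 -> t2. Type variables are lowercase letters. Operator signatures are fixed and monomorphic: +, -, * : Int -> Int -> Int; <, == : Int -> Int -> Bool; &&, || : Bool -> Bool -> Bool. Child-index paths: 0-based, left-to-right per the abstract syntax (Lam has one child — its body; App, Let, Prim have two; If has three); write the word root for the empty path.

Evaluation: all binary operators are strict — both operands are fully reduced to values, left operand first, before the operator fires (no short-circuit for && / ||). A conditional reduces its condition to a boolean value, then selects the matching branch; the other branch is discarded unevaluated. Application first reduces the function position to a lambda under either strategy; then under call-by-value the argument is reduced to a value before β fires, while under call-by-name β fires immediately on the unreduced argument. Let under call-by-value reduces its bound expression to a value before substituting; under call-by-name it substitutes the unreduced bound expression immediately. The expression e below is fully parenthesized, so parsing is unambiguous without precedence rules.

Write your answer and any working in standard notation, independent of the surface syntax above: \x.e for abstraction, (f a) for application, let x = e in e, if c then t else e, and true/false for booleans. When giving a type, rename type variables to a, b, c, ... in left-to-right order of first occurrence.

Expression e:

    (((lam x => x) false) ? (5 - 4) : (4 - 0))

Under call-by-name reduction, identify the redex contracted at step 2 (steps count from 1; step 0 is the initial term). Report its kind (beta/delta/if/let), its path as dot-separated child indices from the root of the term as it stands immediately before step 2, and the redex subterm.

Answer: if at root : (if false then (5 - 4) else (4 - 0))

Working:
step 0: (if ((\x.x) false) then (5 - 4) else (4 - 0))
step 1: [beta@0] (if false then (5 - 4) else (4 - 0))
step 2: [if@root] (4 - 0)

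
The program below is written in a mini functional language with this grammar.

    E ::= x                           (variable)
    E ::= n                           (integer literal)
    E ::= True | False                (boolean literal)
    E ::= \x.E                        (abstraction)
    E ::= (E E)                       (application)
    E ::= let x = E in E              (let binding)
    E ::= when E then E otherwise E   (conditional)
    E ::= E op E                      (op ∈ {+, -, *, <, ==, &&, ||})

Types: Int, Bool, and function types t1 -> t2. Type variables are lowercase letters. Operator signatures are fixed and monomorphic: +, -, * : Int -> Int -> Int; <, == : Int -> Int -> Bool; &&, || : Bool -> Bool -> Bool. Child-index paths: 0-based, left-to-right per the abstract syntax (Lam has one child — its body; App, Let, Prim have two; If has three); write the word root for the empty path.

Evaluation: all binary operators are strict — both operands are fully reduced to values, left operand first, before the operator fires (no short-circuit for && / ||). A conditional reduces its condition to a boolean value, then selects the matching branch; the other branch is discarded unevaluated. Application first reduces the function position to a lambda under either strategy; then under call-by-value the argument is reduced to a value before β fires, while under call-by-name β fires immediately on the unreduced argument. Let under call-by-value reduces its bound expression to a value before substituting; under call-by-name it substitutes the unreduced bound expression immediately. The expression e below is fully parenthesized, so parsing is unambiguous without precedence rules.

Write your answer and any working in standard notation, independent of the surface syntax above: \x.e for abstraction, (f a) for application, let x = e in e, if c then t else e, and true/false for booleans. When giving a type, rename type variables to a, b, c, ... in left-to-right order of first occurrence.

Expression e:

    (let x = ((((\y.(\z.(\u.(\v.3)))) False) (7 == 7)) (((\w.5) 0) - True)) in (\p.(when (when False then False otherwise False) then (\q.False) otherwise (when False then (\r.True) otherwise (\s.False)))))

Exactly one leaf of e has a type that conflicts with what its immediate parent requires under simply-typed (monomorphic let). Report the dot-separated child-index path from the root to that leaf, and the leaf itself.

Trace:
\v._ : d -> Int
\u._ : c -> d -> Int
\z._ : b -> c -> d -> Int
\y._ : a -> b -> c -> d -> Int
  unify a -> b -> c -> d -> Int ~ Bool -> e
  unify a ~ Bool
  unify b -> c -> d -> Int ~ e
_ _ : b -> c -> d -> Int
  unify Int ~ Int
  unify Int ~ Int
  unify b -> c -> d -> Int ~ Bool -> f
  unify b ~ Bool
  unify c -> d -> Int ~ f
_ _ : c -> d -> Int
\w._ : g -> Int
  unify g -> Int ~ Int -> h
  unify g ~ Int
  unify Int ~ h
_ _ : Int
  unify Int ~ Int
  unify Bool ~ Int
  FAIL: mismatch Bool ~ Int

Answer: 0.1.1 : true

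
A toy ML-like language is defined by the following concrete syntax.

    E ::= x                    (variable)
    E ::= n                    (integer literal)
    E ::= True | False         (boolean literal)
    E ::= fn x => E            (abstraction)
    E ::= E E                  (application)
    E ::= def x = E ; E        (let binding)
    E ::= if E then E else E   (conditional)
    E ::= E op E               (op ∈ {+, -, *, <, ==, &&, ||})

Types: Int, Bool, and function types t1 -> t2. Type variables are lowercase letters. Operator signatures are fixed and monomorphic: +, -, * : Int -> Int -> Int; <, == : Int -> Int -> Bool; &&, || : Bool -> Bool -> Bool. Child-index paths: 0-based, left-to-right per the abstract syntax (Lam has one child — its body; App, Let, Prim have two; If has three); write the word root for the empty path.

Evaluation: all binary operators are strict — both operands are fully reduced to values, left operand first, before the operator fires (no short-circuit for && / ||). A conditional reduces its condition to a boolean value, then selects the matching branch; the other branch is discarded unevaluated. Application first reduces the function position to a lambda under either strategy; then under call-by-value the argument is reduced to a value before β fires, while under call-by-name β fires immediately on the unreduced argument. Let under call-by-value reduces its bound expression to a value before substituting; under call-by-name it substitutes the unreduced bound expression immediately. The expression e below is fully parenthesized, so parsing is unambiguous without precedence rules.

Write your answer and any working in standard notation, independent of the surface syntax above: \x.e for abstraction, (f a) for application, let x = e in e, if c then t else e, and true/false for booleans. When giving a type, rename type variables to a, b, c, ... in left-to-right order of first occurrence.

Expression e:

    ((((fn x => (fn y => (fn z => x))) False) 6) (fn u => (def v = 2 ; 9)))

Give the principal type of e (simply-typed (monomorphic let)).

Derivation:
x : a
\z._ : c -> a
\y._ : b -> c -> a
\x._ : a -> b -> c -> a
  unify a -> b -> c -> a ~ Bool -> d
  unify a ~ Bool
  unify b -> c -> Bool ~ d
_ _ : b -> c -> Bool
  unify b -> c -> Bool ~ Int -> e
  unify b ~ Int
  unify c -> Bool ~ e
_ _ : c -> Bool
let v : Int
\u._ : f -> Int
  unify c -> Bool ~ (f -> Int) -> g
  unify c ~ f -> Int
  unify Bool ~ g
_ _ : Bool

Answer: Bool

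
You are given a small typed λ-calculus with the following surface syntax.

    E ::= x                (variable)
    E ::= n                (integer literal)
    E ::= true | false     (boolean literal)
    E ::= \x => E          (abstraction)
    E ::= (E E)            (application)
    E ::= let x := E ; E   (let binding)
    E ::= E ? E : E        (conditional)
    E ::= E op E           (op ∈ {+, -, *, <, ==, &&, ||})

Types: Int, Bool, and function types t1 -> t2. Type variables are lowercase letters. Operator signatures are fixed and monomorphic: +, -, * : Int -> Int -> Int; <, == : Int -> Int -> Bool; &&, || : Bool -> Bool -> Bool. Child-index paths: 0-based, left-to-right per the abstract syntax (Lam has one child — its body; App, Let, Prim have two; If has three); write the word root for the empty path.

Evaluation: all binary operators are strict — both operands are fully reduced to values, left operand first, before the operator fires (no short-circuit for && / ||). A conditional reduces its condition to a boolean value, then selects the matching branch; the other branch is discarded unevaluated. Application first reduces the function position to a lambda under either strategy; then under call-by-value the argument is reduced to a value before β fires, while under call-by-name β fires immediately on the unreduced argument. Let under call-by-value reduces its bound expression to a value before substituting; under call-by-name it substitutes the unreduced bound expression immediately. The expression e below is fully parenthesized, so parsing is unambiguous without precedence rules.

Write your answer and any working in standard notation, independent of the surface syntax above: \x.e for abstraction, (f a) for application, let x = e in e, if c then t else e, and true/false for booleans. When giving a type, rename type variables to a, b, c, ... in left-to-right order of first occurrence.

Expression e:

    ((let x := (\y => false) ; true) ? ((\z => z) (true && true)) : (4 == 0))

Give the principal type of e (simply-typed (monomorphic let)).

Working:
\y._ : a -> Bool
let x : a -> Bool
  unify Bool ~ Bool
z : b
\z._ : b -> b
  unify Bool ~ Bool
  unify Bool ~ Bool
  unify b -> b ~ Bool -> c
  unify b ~ Bool
  unify Bool ~ c
_ _ : Bool
  unify Int ~ Int
  unify Int ~ Int
  unify Bool ~ Bool

Answer: Bool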